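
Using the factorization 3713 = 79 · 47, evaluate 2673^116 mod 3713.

Mod 79: 2673 ≡ 66; by Fermat, exponent reduces to 116 mod 78 = 38; 66^38 ≡ 73 (mod 79).
Mod 47: 2673 ≡ 41; by Fermat, exponent reduces to 116 mod 46 = 24; 41^24 ≡ 6 (mod 47).
Combine by CRT: x ≡ 73 (mod 79), x ≡ 6 (mod 47) ⇒ x ≡ 1416 (mod 3713).

1416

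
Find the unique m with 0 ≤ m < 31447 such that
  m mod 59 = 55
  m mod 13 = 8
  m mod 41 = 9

The moduli are pairwise coprime; N = 59·13·41 = 31447.
N/59 = 533; 533 ≡ 2 (mod 59); 2·30 ≡ 1, so inverse 30.
N/13 = 2419; 2419 ≡ 1 (mod 13), inverse 1.
N/41 = 767; 767 ≡ 29 (mod 41); 29·17 ≡ 1, so inverse 17.
m ≡ 55·533·30 + 8·2419·1 + 9·767·17 = 1016153.
1016153 mod 31447 = 9849.

9849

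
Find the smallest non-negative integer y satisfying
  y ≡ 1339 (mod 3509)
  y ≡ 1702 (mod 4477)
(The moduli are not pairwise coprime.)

113627

gcd(3509, 4477) = 121 and 121 | (1702 − 1339), so the pair is consistent; merging gives y ≡ 113627 (mod 129833), where 129833 = lcm(3509, 4477).
The solution is unique modulo lcm(3509, 4477) = 129833.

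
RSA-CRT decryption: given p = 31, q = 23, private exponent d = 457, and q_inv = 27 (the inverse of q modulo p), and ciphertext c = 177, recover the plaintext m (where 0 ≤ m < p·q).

579

d_p = d mod (p−1) = 457 mod 30 = 7; d_q = d mod (q−1) = 17.
m₁ = c^(d_p) mod p: c ≡ 22 (mod 31), and 22^7 mod 31 = 21.
m₂ = c^(d_q) mod q: c ≡ 16 (mod 23), and 16^17 mod 23 = 4.
h = q_inv·(m₁ − m₂) mod p = 27·(21 − 4) mod 31 = 25.
m = m₂ + h·q = 4 + 25·23 = 579.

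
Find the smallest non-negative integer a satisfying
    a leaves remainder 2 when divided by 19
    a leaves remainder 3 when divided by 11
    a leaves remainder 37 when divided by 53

3270

The moduli are pairwise coprime; N = 19·11·53 = 11077.
N/19 = 583; 583 ≡ 13 (mod 19); 13·3 ≡ 1, so inverse 3.
N/11 = 1007; 1007 ≡ 6 (mod 11); 6·2 ≡ 1, so inverse 2.
N/53 = 209; 209 ≡ 50 (mod 53); 50·35 ≡ 1, so inverse 35.
a ≡ 2·583·3 + 3·1007·2 + 37·209·35 = 280195.
280195 mod 11077 = 3270.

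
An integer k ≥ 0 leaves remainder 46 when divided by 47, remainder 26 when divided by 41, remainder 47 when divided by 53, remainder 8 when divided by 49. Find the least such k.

From k ≡ 46 (mod 47) write k = 46 + 47t. Substituting into k ≡ 26 (mod 41) gives 47t ≡ 21 (mod 41), and since 6⁻¹ ≡ 7 (mod 41), t ≡ 24. Hence k ≡ 46 + 47·24 = 1174 (mod 1927).
From k ≡ 1174 (mod 1927) write k = 1174 + 1927t. Substituting into k ≡ 47 (mod 53) gives 1927t ≡ 39 (mod 53), and since 19⁻¹ ≡ 14 (mod 53), t ≡ 16. Hence k ≡ 1174 + 1927·16 = 32006 (mod 102131).
From k ≡ 32006 (mod 102131) write k = 32006 + 102131t. Substituting into k ≡ 8 (mod 49) gives 102131t ≡ 48 (mod 49), and since 15⁻¹ ≡ 36 (mod 49), t ≡ 13. Hence k ≡ 32006 + 102131·13 = 1359709 (mod 5004419).

1359709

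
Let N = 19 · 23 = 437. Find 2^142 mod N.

Mod 19: 2 ≡ 2; by Fermat, exponent reduces to 142 mod 18 = 16; 2^16 ≡ 5 (mod 19).
Mod 23: 2 ≡ 2; by Fermat, exponent reduces to 142 mod 22 = 10; 2^10 ≡ 12 (mod 23).
Combine by CRT: x ≡ 5 (mod 19), x ≡ 12 (mod 23) ⇒ x ≡ 81 (mod 437).

81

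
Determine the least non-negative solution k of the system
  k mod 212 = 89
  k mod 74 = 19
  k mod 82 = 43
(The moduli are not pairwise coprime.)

Combine the congruences pairwise.
gcd(212, 74) = 2 and 2 | (19 − 89), so the pair is consistent; merging gives k ≡ 1573 (mod 7844), where 7844 = lcm(212, 74).
gcd(7844, 82) = 2 and 2 | (43 − 1573), so the pair is consistent; merging gives k ≡ 315333 (mod 321604), where 321604 = lcm(7844, 82).
The solution is unique modulo lcm(212, 74, 82) = 321604.

315333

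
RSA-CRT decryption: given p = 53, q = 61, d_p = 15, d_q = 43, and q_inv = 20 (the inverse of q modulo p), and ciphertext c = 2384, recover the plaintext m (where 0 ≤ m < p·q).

2967

m₁ = c^(d_p) mod p: c ≡ 52 (mod 53), and 52^15 mod 53 = 52.
m₂ = c^(d_q) mod q: c ≡ 5 (mod 61), and 5^43 mod 61 = 39.
h = q_inv·(m₁ − m₂) mod p = 20·(52 − 39) mod 53 = 48.
m = m₂ + h·q = 39 + 48·61 = 2967.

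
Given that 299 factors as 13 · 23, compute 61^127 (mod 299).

217

Mod 13: 61 ≡ 9; by Fermat, exponent reduces to 127 mod 12 = 7; 9^7 ≡ 9 (mod 13).
Mod 23: 61 ≡ 15; by Fermat, exponent reduces to 127 mod 22 = 17; 15^17 ≡ 10 (mod 23).
Combine by CRT: x ≡ 9 (mod 13), x ≡ 10 (mod 23) ⇒ x ≡ 217 (mod 299).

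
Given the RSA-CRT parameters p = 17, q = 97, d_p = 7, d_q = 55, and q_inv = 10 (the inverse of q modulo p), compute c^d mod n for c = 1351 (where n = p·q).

m₁ = c^(d_p) mod p: c ≡ 8 (mod 17), and 8^7 mod 17 = 15.
m₂ = c^(d_q) mod q: c ≡ 90 (mod 97), and 90^55 mod 97 = 13.
h = q_inv·(m₁ − m₂) mod p = 10·(15 − 13) mod 17 = 3.
m = m₂ + h·q = 13 + 3·97 = 304.

304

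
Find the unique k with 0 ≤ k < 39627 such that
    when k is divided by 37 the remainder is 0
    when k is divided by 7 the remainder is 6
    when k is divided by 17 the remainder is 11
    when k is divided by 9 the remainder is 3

The moduli are pairwise coprime; N = 37·7·17·9 = 39627.
N/37 = 1071; 1071 ≡ 35 (mod 37); 35·18 ≡ 1, so inverse 18.
N/7 = 5661; 5661 ≡ 5 (mod 7); 5·3 ≡ 1, so inverse 3.
N/17 = 2331; 2331 ≡ 2 (mod 17); 2·9 ≡ 1, so inverse 9.
N/9 = 4403; 4403 ≡ 2 (mod 9); 2·5 ≡ 1, so inverse 5.
k ≡ 0·1071·18 + 6·5661·3 + 11·2331·9 + 3·4403·5 = 398712.
398712 mod 39627 = 2442.

2442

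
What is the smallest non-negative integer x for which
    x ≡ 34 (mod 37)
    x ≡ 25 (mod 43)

From x ≡ 34 (mod 37) write x = 34 + 37t. Substituting into x ≡ 25 (mod 43) gives 37t ≡ 34 (mod 43), and since 37⁻¹ ≡ 7 (mod 43), t ≡ 23. Hence x ≡ 34 + 37·23 = 885 (mod 1591).

885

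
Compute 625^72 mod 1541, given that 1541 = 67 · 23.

25

Mod 67: 625 ≡ 22; by Fermat, exponent reduces to 72 mod 66 = 6; 22^6 ≡ 25 (mod 67).
Mod 23: 625 ≡ 4; by Fermat, exponent reduces to 72 mod 22 = 6; 4^6 ≡ 2 (mod 23).
Combine by CRT: x ≡ 25 (mod 67), x ≡ 2 (mod 23) ⇒ x ≡ 25 (mod 1541).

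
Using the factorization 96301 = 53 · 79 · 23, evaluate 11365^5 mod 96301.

17884

Mod 53: 11365 ≡ 23; 23^5 ≡ 23 (mod 53).
Mod 79: 11365 ≡ 68; 68^5 ≡ 30 (mod 79).
Mod 23: 11365 ≡ 3; 3^5 ≡ 13 (mod 23).
Combine by CRT: x ≡ 23 (mod 53), x ≡ 30 (mod 79), x ≡ 13 (mod 23) ⇒ x ≡ 17884 (mod 96301).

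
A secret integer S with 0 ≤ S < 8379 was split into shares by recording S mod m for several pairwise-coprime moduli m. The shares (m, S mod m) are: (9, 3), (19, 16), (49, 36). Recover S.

624

Combine the congruences pairwise.
From S ≡ 3 (mod 9) write S = 3 + 9t. Substituting into S ≡ 16 (mod 19) gives 9t ≡ 13 (mod 19), and since 9⁻¹ ≡ 17 (mod 19), t ≡ 12. Hence S ≡ 3 + 9·12 = 111 (mod 171).
From S ≡ 111 (mod 171) write S = 111 + 171t. Substituting into S ≡ 36 (mod 49) gives 171t ≡ 23 (mod 49), and since 24⁻¹ ≡ 47 (mod 49), t ≡ 3. Hence S ≡ 111 + 171·3 = 624 (mod 8379).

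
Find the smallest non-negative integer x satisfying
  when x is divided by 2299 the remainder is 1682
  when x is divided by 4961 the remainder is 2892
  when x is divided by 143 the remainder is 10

489070

gcd(2299, 4961) = 121 and 121 | (2892 − 1682), so the pair is consistent; merging gives x ≡ 17775 (mod 94259), where 94259 = lcm(2299, 4961).
gcd(94259, 143) = 11 and 11 | (10 − 17775), so the pair is consistent; merging gives x ≡ 489070 (mod 1225367), where 1225367 = lcm(94259, 143).
The solution is unique modulo lcm(2299, 4961, 143) = 1225367.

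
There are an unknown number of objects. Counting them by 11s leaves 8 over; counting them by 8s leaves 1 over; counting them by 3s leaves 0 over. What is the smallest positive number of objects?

The moduli are pairwise coprime; M = 11·8·3 = 264.
M/11 = 24; 24 ≡ 2 (mod 11); 2·6 ≡ 1, so inverse 6.
M/8 = 33; 33 ≡ 1 (mod 8), inverse 1.
M/3 = 88; 88 ≡ 1 (mod 3), inverse 1.
N ≡ 8·24·6 + 1·33·1 + 0·88·1 = 1185.
1185 mod 264 = 129.

129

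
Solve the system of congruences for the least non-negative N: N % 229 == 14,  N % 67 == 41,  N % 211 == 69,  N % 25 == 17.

41101392

The moduli are pairwise coprime; M = 229·67·211·25 = 80934325.
M/229 = 353425; 353425 ≡ 78 (mod 229); 78·138 ≡ 1, so inverse 138.
M/67 = 1207975; 1207975 ≡ 32 (mod 67); 32·44 ≡ 1, so inverse 44.
M/211 = 383575; 383575 ≡ 188 (mod 211); 188·55 ≡ 1, so inverse 55.
M/25 = 3237373; 3237373 ≡ 23 (mod 25); 23·12 ≡ 1, so inverse 12.
N ≡ 14·353425·138 + 41·1207975·44 + 69·383575·55 + 17·3237373·12 = 4978095217.
4978095217 mod 80934325 = 41101392.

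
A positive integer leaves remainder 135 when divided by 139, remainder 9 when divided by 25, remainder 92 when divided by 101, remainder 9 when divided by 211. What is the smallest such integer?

4304409

Combine the congruences pairwise.
From x ≡ 135 (mod 139) write x = 135 + 139t. Substituting into x ≡ 9 (mod 25) gives 139t ≡ 24 (mod 25), and since 14⁻¹ ≡ 9 (mod 25), t ≡ 16. Hence x ≡ 135 + 139·16 = 2359 (mod 3475).
From x ≡ 2359 (mod 3475) write x = 2359 + 3475t. Substituting into x ≡ 92 (mod 101) gives 3475t ≡ 56 (mod 101), and since 41⁻¹ ≡ 69 (mod 101), t ≡ 26. Hence x ≡ 2359 + 3475·26 = 92709 (mod 350975).
From x ≡ 92709 (mod 350975) write x = 92709 + 350975t. Substituting into x ≡ 9 (mod 211) gives 350975t ≡ 140 (mod 211), and since 82⁻¹ ≡ 193 (mod 211), t ≡ 12. Hence x ≡ 92709 + 350975·12 = 4304409 (mod 74055725).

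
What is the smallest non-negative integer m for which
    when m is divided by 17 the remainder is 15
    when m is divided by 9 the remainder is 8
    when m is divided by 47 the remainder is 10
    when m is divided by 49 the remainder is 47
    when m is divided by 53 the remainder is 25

7618616

From m ≡ 15 (mod 17) write m = 15 + 17t. Substituting into m ≡ 8 (mod 9) gives 17t ≡ 2 (mod 9), and since 8⁻¹ ≡ 8 (mod 9), t ≡ 7. Hence m ≡ 15 + 17·7 = 134 (mod 153).
From m ≡ 134 (mod 153) write m = 134 + 153t. Substituting into m ≡ 10 (mod 47) gives 153t ≡ 17 (mod 47), and since 12⁻¹ ≡ 4 (mod 47), t ≡ 21. Hence m ≡ 134 + 153·21 = 3347 (mod 7191).
From m ≡ 3347 (mod 7191) write m = 3347 + 7191t. Substituting into m ≡ 47 (mod 49) gives 7191t ≡ 32 (mod 49), and since 37⁻¹ ≡ 4 (mod 49), t ≡ 30. Hence m ≡ 3347 + 7191·30 = 219077 (mod 352359).
From m ≡ 219077 (mod 352359) write m = 219077 + 352359t. Substituting into m ≡ 25 (mod 53) gives 352359t ≡ 50 (mod 53), and since 15⁻¹ ≡ 46 (mod 53), t ≡ 21. Hence m ≡ 219077 + 352359·21 = 7618616 (mod 18675027).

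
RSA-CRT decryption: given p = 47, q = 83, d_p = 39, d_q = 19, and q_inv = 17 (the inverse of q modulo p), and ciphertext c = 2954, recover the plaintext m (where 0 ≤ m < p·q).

m₁ = c^(d_p) mod p: c ≡ 40 (mod 47), and 40^39 mod 47 = 26.
m₂ = c^(d_q) mod q: c ≡ 49 (mod 83), and 49^19 mod 83 = 68.
h = q_inv·(m₁ − m₂) mod p = 17·(26 − 68) mod 47 = 38.
m = m₂ + h·q = 68 + 38·83 = 3222.

3222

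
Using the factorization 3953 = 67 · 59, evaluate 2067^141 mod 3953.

Mod 67: 2067 ≡ 57; by Fermat, exponent reduces to 141 mod 66 = 9; 57^9 ≡ 58 (mod 67).
Mod 59: 2067 ≡ 2; by Fermat, exponent reduces to 141 mod 58 = 25; 2^25 ≡ 11 (mod 59).
Combine by CRT: x ≡ 58 (mod 67), x ≡ 11 (mod 59) ⇒ x ≡ 2135 (mod 3953).

2135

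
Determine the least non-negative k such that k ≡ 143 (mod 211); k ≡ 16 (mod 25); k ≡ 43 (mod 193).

605291

From k ≡ 143 (mod 211) write k = 143 + 211t. Substituting into k ≡ 16 (mod 25) gives 211t ≡ 23 (mod 25), and since 11⁻¹ ≡ 16 (mod 25), t ≡ 18. Hence k ≡ 143 + 211·18 = 3941 (mod 5275).
From k ≡ 3941 (mod 5275) write k = 3941 + 5275t. Substituting into k ≡ 43 (mod 193) gives 5275t ≡ 155 (mod 193), and since 64⁻¹ ≡ 190 (mod 193), t ≡ 114. Hence k ≡ 3941 + 5275·114 = 605291 (mod 1018075).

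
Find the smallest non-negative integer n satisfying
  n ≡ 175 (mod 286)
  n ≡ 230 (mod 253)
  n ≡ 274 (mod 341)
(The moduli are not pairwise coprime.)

Combine the congruences pairwise.
gcd(286, 253) = 11 and 11 | (230 − 175), so the pair is consistent; merging gives n ≡ 5037 (mod 6578), where 6578 = lcm(286, 253).
gcd(6578, 341) = 11 and 11 | (274 − 5037), so the pair is consistent; merging gives n ≡ 51083 (mod 203918), where 203918 = lcm(6578, 341).
The solution is unique modulo lcm(286, 253, 341) = 203918.

51083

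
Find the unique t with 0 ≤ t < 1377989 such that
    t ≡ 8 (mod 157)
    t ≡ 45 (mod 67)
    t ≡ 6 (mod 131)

1297299

The moduli are pairwise coprime; N = 157·67·131 = 1377989.
N/157 = 8777; 8777 ≡ 142 (mod 157); 142·136 ≡ 1, so inverse 136.
N/67 = 20567; 20567 ≡ 65 (mod 67); 65·33 ≡ 1, so inverse 33.
N/131 = 10519; 10519 ≡ 39 (mod 131); 39·84 ≡ 1, so inverse 84.
t ≡ 8·8777·136 + 45·20567·33 + 6·10519·84 = 45392947.
45392947 mod 1377989 = 1297299.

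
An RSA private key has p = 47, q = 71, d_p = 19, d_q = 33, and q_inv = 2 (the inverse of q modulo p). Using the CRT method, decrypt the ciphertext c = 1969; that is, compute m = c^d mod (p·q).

272

m₁ = c^(d_p) mod p: c ≡ 42 (mod 47), and 42^19 mod 47 = 37.
m₂ = c^(d_q) mod q: c ≡ 52 (mod 71), and 52^33 mod 71 = 59.
h = q_inv·(m₁ − m₂) mod p = 2·(37 − 59) mod 47 = 3.
m = m₂ + h·q = 59 + 3·71 = 272.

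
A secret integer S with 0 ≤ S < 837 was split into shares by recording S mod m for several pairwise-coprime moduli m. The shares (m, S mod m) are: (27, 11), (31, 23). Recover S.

From S ≡ 11 (mod 27) write S = 11 + 27t. Substituting into S ≡ 23 (mod 31) gives 27t ≡ 12 (mod 31), and since 27⁻¹ ≡ 23 (mod 31), t ≡ 28. Hence S ≡ 11 + 27·28 = 767 (mod 837).

767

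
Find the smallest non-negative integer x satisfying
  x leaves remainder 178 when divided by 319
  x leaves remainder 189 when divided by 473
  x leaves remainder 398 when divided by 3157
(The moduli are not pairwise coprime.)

gcd(319, 473) = 11 and 11 | (189 − 178), so the pair is consistent; merging gives x ≡ 1135 (mod 13717), where 13717 = lcm(319, 473).
gcd(13717, 3157) = 11 and 11 | (398 − 1135), so the pair is consistent; merging gives x ≡ 906457 (mod 3936779), where 3936779 = lcm(13717, 3157).
The solution is unique modulo lcm(319, 473, 3157) = 3936779.

906457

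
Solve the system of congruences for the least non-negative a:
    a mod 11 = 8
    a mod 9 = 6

96

From a ≡ 8 (mod 11) write a = 8 + 11t. Substituting into a ≡ 6 (mod 9) gives 11t ≡ 7 (mod 9), and since 2⁻¹ ≡ 5 (mod 9), t ≡ 8. Hence a ≡ 8 + 11·8 = 96 (mod 99).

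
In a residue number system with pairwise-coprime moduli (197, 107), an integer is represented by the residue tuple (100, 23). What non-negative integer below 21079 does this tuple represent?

7192

From x ≡ 100 (mod 197) write x = 100 + 197t. Substituting into x ≡ 23 (mod 107) gives 197t ≡ 30 (mod 107), and since 90⁻¹ ≡ 44 (mod 107), t ≡ 36. Hence x ≡ 100 + 197·36 = 7192 (mod 21079).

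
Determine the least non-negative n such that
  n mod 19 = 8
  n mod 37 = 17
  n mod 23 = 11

The moduli are pairwise coprime; M = 19·37·23 = 16169.
M/19 = 851; 851 ≡ 15 (mod 19); 15·14 ≡ 1, so inverse 14.
M/37 = 437; 437 ≡ 30 (mod 37); 30·21 ≡ 1, so inverse 21.
M/23 = 703; 703 ≡ 13 (mod 23); 13·16 ≡ 1, so inverse 16.
n ≡ 8·851·14 + 17·437·21 + 11·703·16 = 375049.
375049 mod 16169 = 3162.

3162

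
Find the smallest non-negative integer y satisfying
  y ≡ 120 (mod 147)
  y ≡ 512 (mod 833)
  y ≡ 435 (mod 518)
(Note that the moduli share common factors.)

Combine the congruences pairwise.
gcd(147, 833) = 49 and 49 | (512 − 120), so the pair is consistent; merging gives y ≡ 2178 (mod 2499), where 2499 = lcm(147, 833).
gcd(2499, 518) = 7 and 7 | (435 − 2178), so the pair is consistent; merging gives y ≡ 149619 (mod 184926), where 184926 = lcm(2499, 518).
The solution is unique modulo lcm(147, 833, 518) = 184926.

149619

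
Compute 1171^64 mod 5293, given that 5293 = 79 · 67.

Mod 79: 1171 ≡ 65; 65^64 ≡ 62 (mod 79).
Mod 67: 1171 ≡ 32; 32^64 ≡ 60 (mod 67).
Combine by CRT: x ≡ 62 (mod 79), x ≡ 60 (mod 67) ⇒ x ≡ 931 (mod 5293).

931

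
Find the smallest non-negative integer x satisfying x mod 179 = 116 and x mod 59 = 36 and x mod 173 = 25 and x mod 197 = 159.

284981541

The moduli are pairwise coprime; N = 179·59·173·197 = 359929441.
N/179 = 2010779; 2010779 ≡ 72 (mod 179); 72·92 ≡ 1, so inverse 92.
N/59 = 6100499; 6100499 ≡ 17 (mod 59); 17·7 ≡ 1, so inverse 7.
N/173 = 2080517; 2080517 ≡ 19 (mod 173); 19·82 ≡ 1, so inverse 82.
N/197 = 1827053; 1827053 ≡ 75 (mod 197); 75·176 ≡ 1, so inverse 176.
x ≡ 116·2010779·92 + 36·6100499·7 + 25·2080517·82 + 159·1827053·176 = 78389670238.
78389670238 mod 359929441 = 284981541.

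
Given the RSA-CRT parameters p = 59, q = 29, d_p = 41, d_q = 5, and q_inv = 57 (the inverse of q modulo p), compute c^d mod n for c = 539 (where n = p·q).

m₁ = c^(d_p) mod p: c ≡ 8 (mod 59), and 8^41 mod 59 = 10.
m₂ = c^(d_q) mod q: c ≡ 17 (mod 29), and 17^5 mod 29 = 17.
h = q_inv·(m₁ − m₂) mod p = 57·(10 − 17) mod 59 = 14.
m = m₂ + h·q = 17 + 14·29 = 423.

423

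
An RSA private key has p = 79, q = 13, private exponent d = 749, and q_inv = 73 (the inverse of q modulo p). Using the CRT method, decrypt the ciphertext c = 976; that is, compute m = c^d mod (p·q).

521

d_p = d mod (p−1) = 749 mod 78 = 47; d_q = d mod (q−1) = 5.
m₁ = c^(d_p) mod p: c ≡ 28 (mod 79), and 28^47 mod 79 = 47.
m₂ = c^(d_q) mod q: c ≡ 1 (mod 13), and 1^5 mod 13 = 1.
h = q_inv·(m₁ − m₂) mod p = 73·(47 − 1) mod 79 = 40.
m = m₂ + h·q = 1 + 40·13 = 521.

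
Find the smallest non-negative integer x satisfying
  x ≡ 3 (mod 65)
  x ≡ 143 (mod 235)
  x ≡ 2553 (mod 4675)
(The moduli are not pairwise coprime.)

Combine the congruences pairwise.
gcd(65, 235) = 5 and 5 | (143 − 3), so the pair is consistent; merging gives x ≡ 848 (mod 3055), where 3055 = lcm(65, 235).
gcd(3055, 4675) = 5 and 5 | (2553 − 848), so the pair is consistent; merging gives x ≡ 2386803 (mod 2856425), where 2856425 = lcm(3055, 4675).
The solution is unique modulo lcm(65, 235, 4675) = 2856425.

2386803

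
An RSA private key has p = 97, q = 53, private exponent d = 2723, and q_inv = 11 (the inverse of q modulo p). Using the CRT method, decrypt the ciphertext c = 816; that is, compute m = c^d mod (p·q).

d_p = d mod (p−1) = 2723 mod 96 = 35; d_q = d mod (q−1) = 19.
m₁ = c^(d_p) mod p: c ≡ 40 (mod 97), and 40^35 mod 97 = 76.
m₂ = c^(d_q) mod q: c ≡ 21 (mod 53), and 21^19 mod 53 = 3.
h = q_inv·(m₁ − m₂) mod p = 11·(76 − 3) mod 97 = 27.
m = m₂ + h·q = 3 + 27·53 = 1434.

1434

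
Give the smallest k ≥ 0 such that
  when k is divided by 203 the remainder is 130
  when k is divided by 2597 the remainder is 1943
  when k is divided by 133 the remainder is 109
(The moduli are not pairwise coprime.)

1256294

gcd(203, 2597) = 7 and 7 | (1943 − 130), so the pair is consistent; merging gives k ≡ 51286 (mod 75313), where 75313 = lcm(203, 2597).
gcd(75313, 133) = 7 and 7 | (109 − 51286), so the pair is consistent; merging gives k ≡ 1256294 (mod 1430947), where 1430947 = lcm(75313, 133).
The solution is unique modulo lcm(203, 2597, 133) = 1430947.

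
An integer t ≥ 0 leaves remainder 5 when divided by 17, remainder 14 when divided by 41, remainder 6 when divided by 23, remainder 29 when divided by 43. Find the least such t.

The moduli are pairwise coprime; N = 17·41·23·43 = 689333.
N/17 = 40549; 40549 ≡ 4 (mod 17); 4·13 ≡ 1, so inverse 13.
N/41 = 16813; 16813 ≡ 3 (mod 41); 3·14 ≡ 1, so inverse 14.
N/23 = 29971; 29971 ≡ 2 (mod 23); 2·12 ≡ 1, so inverse 12.
N/43 = 16031; 16031 ≡ 35 (mod 43); 35·16 ≡ 1, so inverse 16.
t ≡ 5·40549·13 + 14·16813·14 + 6·29971·12 + 29·16031·16 = 15527329.
15527329 mod 689333 = 362003.

362003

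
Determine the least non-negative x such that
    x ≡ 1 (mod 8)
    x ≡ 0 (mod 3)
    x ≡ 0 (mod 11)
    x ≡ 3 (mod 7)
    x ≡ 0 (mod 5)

2145

The moduli are pairwise coprime; N = 8·3·11·7·5 = 9240.
N/8 = 1155; 1155 ≡ 3 (mod 8); 3·3 ≡ 1, so inverse 3.
N/3 = 3080; 3080 ≡ 2 (mod 3); 2·2 ≡ 1, so inverse 2.
N/11 = 840; 840 ≡ 4 (mod 11); 4·3 ≡ 1, so inverse 3.
N/7 = 1320; 1320 ≡ 4 (mod 7); 4·2 ≡ 1, so inverse 2.
N/5 = 1848; 1848 ≡ 3 (mod 5); 3·2 ≡ 1, so inverse 2.
x ≡ 1·1155·3 + 0·3080·2 + 0·840·3 + 3·1320·2 + 0·1848·2 = 11385.
11385 mod 9240 = 2145.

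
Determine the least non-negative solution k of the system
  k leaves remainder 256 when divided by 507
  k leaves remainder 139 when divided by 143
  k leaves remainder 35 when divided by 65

19015

Combine the congruences pairwise.
gcd(507, 143) = 13 and 13 | (139 − 256), so the pair is consistent; merging gives k ≡ 2284 (mod 5577), where 5577 = lcm(507, 143).
gcd(5577, 65) = 13 and 13 | (35 − 2284), so the pair is consistent; merging gives k ≡ 19015 (mod 27885), where 27885 = lcm(5577, 65).
The solution is unique modulo lcm(507, 143, 65) = 27885.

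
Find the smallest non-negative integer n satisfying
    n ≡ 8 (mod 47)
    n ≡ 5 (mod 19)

From n ≡ 8 (mod 47) write n = 8 + 47t. Substituting into n ≡ 5 (mod 19) gives 47t ≡ 16 (mod 19), and since 9⁻¹ ≡ 17 (mod 19), t ≡ 6. Hence n ≡ 8 + 47·6 = 290 (mod 893).

290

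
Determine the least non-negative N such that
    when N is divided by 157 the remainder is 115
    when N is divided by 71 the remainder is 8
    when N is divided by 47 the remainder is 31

93373

The moduli are pairwise coprime; M = 157·71·47 = 523909.
M/157 = 3337; 3337 ≡ 40 (mod 157); 40·106 ≡ 1, so inverse 106.
M/71 = 7379; 7379 ≡ 66 (mod 71); 66·14 ≡ 1, so inverse 14.
M/47 = 11147; 11147 ≡ 8 (mod 47); 8·6 ≡ 1, so inverse 6.
N ≡ 115·3337·106 + 8·7379·14 + 31·11147·6 = 43577820.
43577820 mod 523909 = 93373.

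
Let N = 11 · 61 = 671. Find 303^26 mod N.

Mod 11: 303 ≡ 6; by Fermat, exponent reduces to 26 mod 10 = 6; 6^6 ≡ 5 (mod 11).
Mod 61: 303 ≡ 59; 59^26 ≡ 19 (mod 61).
Combine by CRT: x ≡ 5 (mod 11), x ≡ 19 (mod 61) ⇒ x ≡ 324 (mod 671).

324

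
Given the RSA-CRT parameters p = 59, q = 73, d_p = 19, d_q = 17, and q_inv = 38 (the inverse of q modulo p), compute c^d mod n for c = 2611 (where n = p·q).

2270

m₁ = c^(d_p) mod p: c ≡ 15 (mod 59), and 15^19 mod 59 = 28.
m₂ = c^(d_q) mod q: c ≡ 56 (mod 73), and 56^17 mod 73 = 7.
h = q_inv·(m₁ − m₂) mod p = 38·(28 − 7) mod 59 = 31.
m = m₂ + h·q = 7 + 31·73 = 2270.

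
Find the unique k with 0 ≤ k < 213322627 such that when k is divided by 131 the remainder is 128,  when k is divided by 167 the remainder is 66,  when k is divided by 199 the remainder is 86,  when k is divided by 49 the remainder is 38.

138461102

The moduli are pairwise coprime; N = 131·167·199·49 = 213322627.
N/131 = 1628417; 1628417 ≡ 87 (mod 131); 87·128 ≡ 1, so inverse 128.
N/167 = 1277381; 1277381 ≡ 165 (mod 167); 165·83 ≡ 1, so inverse 83.
N/199 = 1071973; 1071973 ≡ 159 (mod 199); 159·194 ≡ 1, so inverse 194.
N/49 = 4353523; 4353523 ≡ 20 (mod 49); 20·27 ≡ 1, so inverse 27.
k ≡ 128·1628417·128 + 66·1277381·83 + 86·1071973·194 + 38·4353523·27 = 56028989376.
56028989376 mod 213322627 = 138461102.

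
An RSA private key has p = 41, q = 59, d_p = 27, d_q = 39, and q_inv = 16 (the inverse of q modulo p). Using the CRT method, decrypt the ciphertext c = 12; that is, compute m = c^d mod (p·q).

m₁ = c^(d_p) mod p: c ≡ 12 (mod 41), and 12^27 mod 41 = 19.
m₂ = c^(d_q) mod q: c ≡ 12 (mod 59), and 12^39 mod 59 = 15.
h = q_inv·(m₁ − m₂) mod p = 16·(19 − 15) mod 41 = 23.
m = m₂ + h·q = 15 + 23·59 = 1372.

1372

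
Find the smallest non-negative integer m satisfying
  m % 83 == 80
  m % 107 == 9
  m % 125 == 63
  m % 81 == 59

13388063

The moduli are pairwise coprime; N = 83·107·125·81 = 89920125.
N/83 = 1083375; 1083375 ≡ 59 (mod 83); 59·38 ≡ 1, so inverse 38.
N/107 = 840375; 840375 ≡ 104 (mod 107); 104·71 ≡ 1, so inverse 71.
N/125 = 719361; 719361 ≡ 111 (mod 125); 111·116 ≡ 1, so inverse 116.
N/81 = 1110125; 1110125 ≡ 20 (mod 81); 20·77 ≡ 1, so inverse 77.
m ≡ 80·1083375·38 + 9·840375·71 + 63·719361·116 + 59·1110125·77 = 14130847688.
14130847688 mod 89920125 = 13388063.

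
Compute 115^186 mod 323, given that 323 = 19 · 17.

305

Mod 19: 115 ≡ 1; by Fermat, exponent reduces to 186 mod 18 = 6; 1^6 ≡ 1 (mod 19).
Mod 17: 115 ≡ 13; by Fermat, exponent reduces to 186 mod 16 = 10; 13^10 ≡ 16 (mod 17).
Combine by CRT: x ≡ 1 (mod 19), x ≡ 16 (mod 17) ⇒ x ≡ 305 (mod 323).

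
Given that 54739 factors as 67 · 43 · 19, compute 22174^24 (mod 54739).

35854

Mod 67: 22174 ≡ 64; 64^24 ≡ 9 (mod 67).
Mod 43: 22174 ≡ 29; 29^24 ≡ 35 (mod 43).
Mod 19: 22174 ≡ 1; by Fermat, exponent reduces to 24 mod 18 = 6; 1^6 ≡ 1 (mod 19).
Combine by CRT: x ≡ 9 (mod 67), x ≡ 35 (mod 43), x ≡ 1 (mod 19) ⇒ x ≡ 35854 (mod 54739).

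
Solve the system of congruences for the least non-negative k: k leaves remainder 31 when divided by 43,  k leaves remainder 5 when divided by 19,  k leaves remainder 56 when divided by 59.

Combine the congruences pairwise.
From k ≡ 31 (mod 43) write k = 31 + 43t. Substituting into k ≡ 5 (mod 19) gives 43t ≡ 12 (mod 19), and since 5⁻¹ ≡ 4 (mod 19), t ≡ 10. Hence k ≡ 31 + 43·10 = 461 (mod 817).
From k ≡ 461 (mod 817) write k = 461 + 817t. Substituting into k ≡ 56 (mod 59) gives 817t ≡ 8 (mod 59), and since 50⁻¹ ≡ 13 (mod 59), t ≡ 45. Hence k ≡ 461 + 817·45 = 37226 (mod 48203).

37226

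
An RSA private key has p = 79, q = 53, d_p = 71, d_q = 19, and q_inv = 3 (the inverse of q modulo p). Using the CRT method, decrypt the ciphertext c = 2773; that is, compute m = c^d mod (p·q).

2076

m₁ = c^(d_p) mod p: c ≡ 8 (mod 79), and 8^71 mod 79 = 22.
m₂ = c^(d_q) mod q: c ≡ 17 (mod 53), and 17^19 mod 53 = 9.
h = q_inv·(m₁ − m₂) mod p = 3·(22 − 9) mod 79 = 39.
m = m₂ + h·q = 9 + 39·53 = 2076.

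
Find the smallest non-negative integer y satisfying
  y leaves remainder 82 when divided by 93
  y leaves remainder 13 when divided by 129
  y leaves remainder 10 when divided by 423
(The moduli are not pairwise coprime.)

gcd(93, 129) = 3 and 3 | (13 − 82), so the pair is consistent; merging gives y ≡ 2593 (mod 3999), where 3999 = lcm(93, 129).
gcd(3999, 423) = 3 and 3 | (10 − 2593), so the pair is consistent; merging gives y ≡ 98569 (mod 563859), where 563859 = lcm(3999, 423).
The solution is unique modulo lcm(93, 129, 423) = 563859.

98569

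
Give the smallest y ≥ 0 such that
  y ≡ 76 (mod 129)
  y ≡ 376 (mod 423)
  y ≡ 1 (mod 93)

494017

Combine the congruences pairwise.
gcd(129, 423) = 3 and 3 | (376 − 76), so the pair is consistent; merging gives y ≡ 2914 (mod 18189), where 18189 = lcm(129, 423).
gcd(18189, 93) = 3 and 3 | (1 − 2914), so the pair is consistent; merging gives y ≡ 494017 (mod 563859), where 563859 = lcm(18189, 93).
The solution is unique modulo lcm(129, 423, 93) = 563859.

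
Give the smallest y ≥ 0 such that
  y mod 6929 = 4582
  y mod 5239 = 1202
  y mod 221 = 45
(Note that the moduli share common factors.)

Combine the congruences pairwise.
gcd(6929, 5239) = 169 and 169 | (1202 − 4582), so the pair is consistent; merging gives y ≡ 205523 (mod 214799), where 214799 = lcm(6929, 5239).
gcd(214799, 221) = 13 and 13 | (45 − 205523), so the pair is consistent; merging gives y ≡ 2997910 (mod 3651583), where 3651583 = lcm(214799, 221).
The solution is unique modulo lcm(6929, 5239, 221) = 3651583.

2997910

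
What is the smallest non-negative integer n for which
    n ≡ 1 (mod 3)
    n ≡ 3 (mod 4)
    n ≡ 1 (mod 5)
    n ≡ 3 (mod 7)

31

The moduli are pairwise coprime; M = 3·4·5·7 = 420.
M/3 = 140; 140 ≡ 2 (mod 3); 2·2 ≡ 1, so inverse 2.
M/4 = 105; 105 ≡ 1 (mod 4), inverse 1.
M/5 = 84; 84 ≡ 4 (mod 5); 4·4 ≡ 1, so inverse 4.
M/7 = 60; 60 ≡ 4 (mod 7); 4·2 ≡ 1, so inverse 2.
n ≡ 1·140·2 + 3·105·1 + 1·84·4 + 3·60·2 = 1291.
1291 mod 420 = 31.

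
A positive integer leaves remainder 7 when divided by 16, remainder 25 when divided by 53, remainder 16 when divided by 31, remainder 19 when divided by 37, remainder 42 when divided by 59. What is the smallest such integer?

The moduli are pairwise coprime; N = 16·53·31·37·59 = 57386704.
N/16 = 3586669; 3586669 ≡ 13 (mod 16); 13·5 ≡ 1, so inverse 5.
N/53 = 1082768; 1082768 ≡ 31 (mod 53); 31·12 ≡ 1, so inverse 12.
N/31 = 1851184; 1851184 ≡ 19 (mod 31); 19·18 ≡ 1, so inverse 18.
N/37 = 1550992; 1550992 ≡ 26 (mod 37); 26·10 ≡ 1, so inverse 10.
N/59 = 972656; 972656 ≡ 41 (mod 59); 41·36 ≡ 1, so inverse 36.
t ≡ 7·3586669·5 + 25·1082768·12 + 16·1851184·18 + 19·1550992·10 + 42·972656·36 = 2748849159.
2748849159 mod 57386704 = 51674071.

51674071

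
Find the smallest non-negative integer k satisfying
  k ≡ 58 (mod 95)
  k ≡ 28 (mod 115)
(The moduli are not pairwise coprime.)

Combine the congruences pairwise.
gcd(95, 115) = 5 and 5 | (28 − 58), so the pair is consistent; merging gives k ≡ 1293 (mod 2185), where 2185 = lcm(95, 115).
The solution is unique modulo lcm(95, 115) = 2185.

1293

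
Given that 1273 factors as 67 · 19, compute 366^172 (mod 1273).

100

Mod 67: 366 ≡ 31; by Fermat, exponent reduces to 172 mod 66 = 40; 31^40 ≡ 33 (mod 67).
Mod 19: 366 ≡ 5; by Fermat, exponent reduces to 172 mod 18 = 10; 5^10 ≡ 5 (mod 19).
Combine by CRT: x ≡ 33 (mod 67), x ≡ 5 (mod 19) ⇒ x ≡ 100 (mod 1273).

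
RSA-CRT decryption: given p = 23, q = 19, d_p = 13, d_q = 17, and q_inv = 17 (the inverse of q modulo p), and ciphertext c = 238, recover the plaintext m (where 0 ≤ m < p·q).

363

m₁ = c^(d_p) mod p: c ≡ 8 (mod 23), and 8^13 mod 23 = 18.
m₂ = c^(d_q) mod q: c ≡ 10 (mod 19), and 10^17 mod 19 = 2.
h = q_inv·(m₁ − m₂) mod p = 17·(18 − 2) mod 23 = 19.
m = m₂ + h·q = 2 + 19·19 = 363.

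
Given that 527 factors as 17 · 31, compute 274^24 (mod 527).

Mod 17: 274 ≡ 2; by Fermat, exponent reduces to 24 mod 16 = 8; 2^8 ≡ 1 (mod 17).
Mod 31: 274 ≡ 26; 26^24 ≡ 1 (mod 31).
Combine by CRT: x ≡ 1 (mod 17), x ≡ 1 (mod 31) ⇒ x ≡ 1 (mod 527).

1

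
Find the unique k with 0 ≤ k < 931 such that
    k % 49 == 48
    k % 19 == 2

97

From k ≡ 48 (mod 49) write k = 48 + 49t. Substituting into k ≡ 2 (mod 19) gives 49t ≡ 11 (mod 19), and since 11⁻¹ ≡ 7 (mod 19), t ≡ 1. Hence k ≡ 48 + 49·1 = 97 (mod 931).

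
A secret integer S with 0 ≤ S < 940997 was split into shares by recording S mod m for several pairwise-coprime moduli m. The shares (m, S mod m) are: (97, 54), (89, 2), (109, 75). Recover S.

The moduli are pairwise coprime; N = 97·89·109 = 940997.
N/97 = 9701; 9701 ≡ 1 (mod 97), inverse 1.
N/89 = 10573; 10573 ≡ 71 (mod 89); 71·84 ≡ 1, so inverse 84.
N/109 = 8633; 8633 ≡ 22 (mod 109); 22·5 ≡ 1, so inverse 5.
S ≡ 54·9701·1 + 2·10573·84 + 75·8633·5 = 5537493.
5537493 mod 940997 = 832508.

832508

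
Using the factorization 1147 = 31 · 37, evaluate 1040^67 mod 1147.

632

Mod 31: 1040 ≡ 17; by Fermat, exponent reduces to 67 mod 30 = 7; 17^7 ≡ 12 (mod 31).
Mod 37: 1040 ≡ 4; by Fermat, exponent reduces to 67 mod 36 = 31; 4^31 ≡ 3 (mod 37).
Combine by CRT: x ≡ 12 (mod 31), x ≡ 3 (mod 37) ⇒ x ≡ 632 (mod 1147).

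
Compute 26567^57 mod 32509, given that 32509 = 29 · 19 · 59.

Mod 29: 26567 ≡ 3; by Fermat, exponent reduces to 57 mod 28 = 1; 3^1 ≡ 3 (mod 29).
Mod 19: 26567 ≡ 5; by Fermat, exponent reduces to 57 mod 18 = 3; 5^3 ≡ 11 (mod 19).
Mod 59: 26567 ≡ 17; 17^57 ≡ 7 (mod 59).
Combine by CRT: x ≡ 3 (mod 29), x ≡ 11 (mod 19), x ≡ 7 (mod 59) ⇒ x ≡ 20303 (mod 32509).

20303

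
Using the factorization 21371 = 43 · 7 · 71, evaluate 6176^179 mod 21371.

1845

Mod 43: 6176 ≡ 27; by Fermat, exponent reduces to 179 mod 42 = 11; 27^11 ≡ 39 (mod 43).
Mod 7: 6176 ≡ 2; by Fermat, exponent reduces to 179 mod 6 = 5; 2^5 ≡ 4 (mod 7).
Mod 71: 6176 ≡ 70; by Fermat, exponent reduces to 179 mod 70 = 39; 70^39 ≡ 70 (mod 71).
Combine by CRT: x ≡ 39 (mod 43), x ≡ 4 (mod 7), x ≡ 70 (mod 71) ⇒ x ≡ 1845 (mod 21371).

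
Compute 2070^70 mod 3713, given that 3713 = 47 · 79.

49

Mod 47: 2070 ≡ 2; by Fermat, exponent reduces to 70 mod 46 = 24; 2^24 ≡ 2 (mod 47).
Mod 79: 2070 ≡ 16; 16^70 ≡ 49 (mod 79).
Combine by CRT: x ≡ 2 (mod 47), x ≡ 49 (mod 79) ⇒ x ≡ 49 (mod 3713).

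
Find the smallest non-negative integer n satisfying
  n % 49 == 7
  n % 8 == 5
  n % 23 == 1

8925

Combine the congruences pairwise.
From n ≡ 7 (mod 49) write n = 7 + 49t. Substituting into n ≡ 5 (mod 8) gives 49t ≡ 6 (mod 8), and since 1⁻¹ ≡ 1 (mod 8), t ≡ 6. Hence n ≡ 7 + 49·6 = 301 (mod 392).
From n ≡ 301 (mod 392) write n = 301 + 392t. Substituting into n ≡ 1 (mod 23) gives 392t ≡ 22 (mod 23), and since 1⁻¹ ≡ 1 (mod 23), t ≡ 22. Hence n ≡ 301 + 392·22 = 8925 (mod 9016).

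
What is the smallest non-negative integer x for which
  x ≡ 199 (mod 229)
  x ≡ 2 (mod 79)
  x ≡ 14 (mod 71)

776967

Combine the congruences pairwise.
From x ≡ 199 (mod 229) write x = 199 + 229t. Substituting into x ≡ 2 (mod 79) gives 229t ≡ 40 (mod 79), and since 71⁻¹ ≡ 69 (mod 79), t ≡ 74. Hence x ≡ 199 + 229·74 = 17145 (mod 18091).
From x ≡ 17145 (mod 18091) write x = 17145 + 18091t. Substituting into x ≡ 14 (mod 71) gives 18091t ≡ 51 (mod 71), and since 57⁻¹ ≡ 5 (mod 71), t ≡ 42. Hence x ≡ 17145 + 18091·42 = 776967 (mod 1284461).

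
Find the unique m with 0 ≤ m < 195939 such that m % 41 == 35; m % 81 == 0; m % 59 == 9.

80190

The moduli are pairwise coprime; N = 41·81·59 = 195939.
N/41 = 4779; 4779 ≡ 23 (mod 41); 23·25 ≡ 1, so inverse 25.
N/81 = 2419; 2419 ≡ 70 (mod 81); 70·22 ≡ 1, so inverse 22.
N/59 = 3321; 3321 ≡ 17 (mod 59); 17·7 ≡ 1, so inverse 7.
m ≡ 35·4779·25 + 0·2419·22 + 9·3321·7 = 4390848.
4390848 mod 195939 = 80190.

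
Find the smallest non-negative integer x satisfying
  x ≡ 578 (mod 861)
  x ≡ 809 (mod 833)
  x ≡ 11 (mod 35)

33296

Combine the congruences pairwise.
gcd(861, 833) = 7 and 7 | (809 − 578), so the pair is consistent; merging gives x ≡ 33296 (mod 102459), where 102459 = lcm(861, 833).
gcd(102459, 35) = 7 and 7 | (11 − 33296), so the pair is consistent; merging gives x ≡ 33296 (mod 512295), where 512295 = lcm(102459, 35).
The solution is unique modulo lcm(861, 833, 35) = 512295.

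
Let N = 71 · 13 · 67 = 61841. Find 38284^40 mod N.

18916

Mod 71: 38284 ≡ 15; 15^40 ≡ 30 (mod 71).
Mod 13: 38284 ≡ 12; by Fermat, exponent reduces to 40 mod 12 = 4; 12^4 ≡ 1 (mod 13).
Mod 67: 38284 ≡ 27; 27^40 ≡ 22 (mod 67).
Combine by CRT: x ≡ 30 (mod 71), x ≡ 1 (mod 13), x ≡ 22 (mod 67) ⇒ x ≡ 18916 (mod 61841).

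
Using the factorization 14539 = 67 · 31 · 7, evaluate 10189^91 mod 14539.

Mod 67: 10189 ≡ 5; by Fermat, exponent reduces to 91 mod 66 = 25; 5^25 ≡ 58 (mod 67).
Mod 31: 10189 ≡ 21; by Fermat, exponent reduces to 91 mod 30 = 1; 21^1 ≡ 21 (mod 31).
Mod 7: 10189 ≡ 4; by Fermat, exponent reduces to 91 mod 6 = 1; 4^1 ≡ 4 (mod 7).
Combine by CRT: x ≡ 58 (mod 67), x ≡ 21 (mod 31), x ≡ 4 (mod 7) ⇒ x ≡ 4547 (mod 14539).

4547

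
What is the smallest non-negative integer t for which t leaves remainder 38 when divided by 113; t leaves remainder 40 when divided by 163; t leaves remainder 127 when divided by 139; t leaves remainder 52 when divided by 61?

75224703

From t ≡ 38 (mod 113) write t = 38 + 113s. Substituting into t ≡ 40 (mod 163) gives 113s ≡ 2 (mod 163), and since 113⁻¹ ≡ 88 (mod 163), s ≡ 13. Hence t ≡ 38 + 113·13 = 1507 (mod 18419).
From t ≡ 1507 (mod 18419) write t = 1507 + 18419s. Substituting into t ≡ 127 (mod 139) gives 18419s ≡ 10 (mod 139), and since 71⁻¹ ≡ 47 (mod 139), s ≡ 53. Hence t ≡ 1507 + 18419·53 = 977714 (mod 2560241).
From t ≡ 977714 (mod 2560241) write t = 977714 + 2560241s. Substituting into t ≡ 52 (mod 61) gives 2560241s ≡ 46 (mod 61), and since 10⁻¹ ≡ 55 (mod 61), s ≡ 29. Hence t ≡ 977714 + 2560241·29 = 75224703 (mod 156174701).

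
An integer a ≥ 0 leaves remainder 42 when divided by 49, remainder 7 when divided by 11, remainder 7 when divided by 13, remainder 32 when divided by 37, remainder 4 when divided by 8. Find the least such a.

1734740

The moduli are pairwise coprime; N = 49·11·13·37·8 = 2074072.
N/49 = 42328; 42328 ≡ 41 (mod 49); 41·6 ≡ 1, so inverse 6.
N/11 = 188552; 188552 ≡ 1 (mod 11), inverse 1.
N/13 = 159544; 159544 ≡ 8 (mod 13); 8·5 ≡ 1, so inverse 5.
N/37 = 56056; 56056 ≡ 1 (mod 37), inverse 1.
N/8 = 259259; 259259 ≡ 3 (mod 8); 3·3 ≡ 1, so inverse 3.
a ≡ 42·42328·6 + 7·188552·1 + 7·159544·5 + 32·56056·1 + 4·259259·3 = 22475460.
22475460 mod 2074072 = 1734740.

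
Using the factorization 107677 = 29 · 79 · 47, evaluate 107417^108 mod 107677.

52694

Mod 29: 107417 ≡ 1; by Fermat, exponent reduces to 108 mod 28 = 24; 1^24 ≡ 1 (mod 29).
Mod 79: 107417 ≡ 56; by Fermat, exponent reduces to 108 mod 78 = 30; 56^30 ≡ 1 (mod 79).
Mod 47: 107417 ≡ 22; by Fermat, exponent reduces to 108 mod 46 = 16; 22^16 ≡ 7 (mod 47).
Combine by CRT: x ≡ 1 (mod 29), x ≡ 1 (mod 79), x ≡ 7 (mod 47) ⇒ x ≡ 52694 (mod 107677).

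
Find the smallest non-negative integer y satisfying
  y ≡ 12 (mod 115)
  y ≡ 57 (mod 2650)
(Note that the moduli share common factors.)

37157

gcd(115, 2650) = 5 and 5 | (57 − 12), so the pair is consistent; merging gives y ≡ 37157 (mod 60950), where 60950 = lcm(115, 2650).
The solution is unique modulo lcm(115, 2650) = 60950.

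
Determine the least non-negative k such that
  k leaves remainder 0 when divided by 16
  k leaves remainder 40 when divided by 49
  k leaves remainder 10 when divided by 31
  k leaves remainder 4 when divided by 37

868320

From k ≡ 0 (mod 16) write k = 0 + 16t. Substituting into k ≡ 40 (mod 49) gives 16t ≡ 40 (mod 49), and since 16⁻¹ ≡ 46 (mod 49), t ≡ 27. Hence k ≡ 0 + 16·27 = 432 (mod 784).
From k ≡ 432 (mod 784) write k = 432 + 784t. Substituting into k ≡ 10 (mod 31) gives 784t ≡ 12 (mod 31), and since 9⁻¹ ≡ 7 (mod 31), t ≡ 22. Hence k ≡ 432 + 784·22 = 17680 (mod 24304).
From k ≡ 17680 (mod 24304) write k = 17680 + 24304t. Substituting into k ≡ 4 (mod 37) gives 24304t ≡ 10 (mod 37), and since 32⁻¹ ≡ 22 (mod 37), t ≡ 35. Hence k ≡ 17680 + 24304·35 = 868320 (mod 899248).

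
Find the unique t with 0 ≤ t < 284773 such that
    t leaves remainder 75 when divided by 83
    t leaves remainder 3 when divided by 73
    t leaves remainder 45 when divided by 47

Combine the congruences pairwise.
From t ≡ 75 (mod 83) write t = 75 + 83s. Substituting into t ≡ 3 (mod 73) gives 83s ≡ 1 (mod 73), and since 10⁻¹ ≡ 22 (mod 73), s ≡ 22. Hence t ≡ 75 + 83·22 = 1901 (mod 6059).
From t ≡ 1901 (mod 6059) write t = 1901 + 6059s. Substituting into t ≡ 45 (mod 47) gives 6059s ≡ 24 (mod 47), and since 43⁻¹ ≡ 35 (mod 47), s ≡ 41. Hence t ≡ 1901 + 6059·41 = 250320 (mod 284773).

250320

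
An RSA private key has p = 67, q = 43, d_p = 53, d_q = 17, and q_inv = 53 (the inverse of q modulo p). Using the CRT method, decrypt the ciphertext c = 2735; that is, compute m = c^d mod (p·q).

m₁ = c^(d_p) mod p: c ≡ 55 (mod 67), and 55^53 mod 67 = 23.
m₂ = c^(d_q) mod q: c ≡ 26 (mod 43), and 26^17 mod 43 = 20.
h = q_inv·(m₁ − m₂) mod p = 53·(23 − 20) mod 67 = 25.
m = m₂ + h·q = 20 + 25·43 = 1095.

1095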